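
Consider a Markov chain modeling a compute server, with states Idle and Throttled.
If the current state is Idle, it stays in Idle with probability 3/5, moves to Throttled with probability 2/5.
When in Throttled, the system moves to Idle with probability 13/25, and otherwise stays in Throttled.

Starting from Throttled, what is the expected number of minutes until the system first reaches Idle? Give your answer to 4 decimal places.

Let t(s) be the expected number of minutes to first reach Idle from state s, with t(Idle) = 0. Conditioning on the first minute:
t(Throttled) = 1 + 0.48·t(Throttled)
Solving: t(Throttled) = 1.9231.
Expected minutes from Throttled to Idle: 1.9231.

1.9231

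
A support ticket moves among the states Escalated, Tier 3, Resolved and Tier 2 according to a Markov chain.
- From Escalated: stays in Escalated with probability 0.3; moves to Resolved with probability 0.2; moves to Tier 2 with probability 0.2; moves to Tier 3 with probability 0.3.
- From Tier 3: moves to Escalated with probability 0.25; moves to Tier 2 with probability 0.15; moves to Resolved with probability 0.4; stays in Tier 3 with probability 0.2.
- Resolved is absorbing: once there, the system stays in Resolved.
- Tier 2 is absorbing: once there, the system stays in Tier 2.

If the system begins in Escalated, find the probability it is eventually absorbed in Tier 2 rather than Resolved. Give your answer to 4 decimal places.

0.4227

Let h(s) be the probability of absorption at Tier 2 starting from transient state s. Then h(Tier 2) = 1 and h(Resolved) = 0. By first-step analysis:
h(Escalated) = 0.3·h(Escalated) + 0.3·h(Tier 3) + 0.2·0 + 0.2·1
h(Tier 3) = 0.25·h(Escalated) + 0.2·h(Tier 3) + 0.4·0 + 0.15·1
Solving: h(Escalated) = 0.4227, h(Tier 3) = 0.3196.
Starting from Escalated, the probability is 0.4227.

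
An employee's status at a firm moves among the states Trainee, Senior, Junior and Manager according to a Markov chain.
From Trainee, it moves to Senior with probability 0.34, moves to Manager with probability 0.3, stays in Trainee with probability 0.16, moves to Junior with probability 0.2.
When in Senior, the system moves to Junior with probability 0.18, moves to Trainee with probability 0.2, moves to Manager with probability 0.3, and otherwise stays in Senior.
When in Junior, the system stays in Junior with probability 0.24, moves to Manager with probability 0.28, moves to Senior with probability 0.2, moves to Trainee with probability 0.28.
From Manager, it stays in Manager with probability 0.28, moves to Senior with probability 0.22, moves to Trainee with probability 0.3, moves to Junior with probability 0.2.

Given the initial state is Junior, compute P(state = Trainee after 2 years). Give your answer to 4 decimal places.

0.2360

Propagate the distribution vector 2 years from Junior.
After 0 years: (0.0000, 0.0000, 1.0000, 0.0000)
After 1 year: (0.2800, 0.2000, 0.2400, 0.2800)
After 2 years: (0.2360, 0.2688, 0.2056, 0.2896)
P(in Trainee after 2 years) = 0.2360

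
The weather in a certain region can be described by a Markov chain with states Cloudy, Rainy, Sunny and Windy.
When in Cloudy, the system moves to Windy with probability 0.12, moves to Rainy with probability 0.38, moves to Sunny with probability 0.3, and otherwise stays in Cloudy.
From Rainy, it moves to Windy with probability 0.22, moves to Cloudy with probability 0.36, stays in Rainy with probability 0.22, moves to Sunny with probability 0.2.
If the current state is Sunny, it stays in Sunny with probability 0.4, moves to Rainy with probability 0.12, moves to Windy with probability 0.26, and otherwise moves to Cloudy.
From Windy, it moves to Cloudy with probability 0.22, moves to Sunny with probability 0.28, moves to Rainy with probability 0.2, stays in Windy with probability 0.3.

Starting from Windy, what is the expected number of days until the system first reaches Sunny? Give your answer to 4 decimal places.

Let t(s) be the expected number of days to first reach Sunny from state s, with t(Sunny) = 0. Conditioning on the first day:
t(Cloudy) = 1 + 0.2·t(Cloudy) + 0.38·t(Rainy) + 0.12·t(Windy)
t(Rainy) = 1 + 0.36·t(Cloudy) + 0.22·t(Rainy) + 0.22·t(Windy)
t(Windy) = 1 + 0.22·t(Cloudy) + 0.2·t(Rainy) + 0.3·t(Windy)
Solving: t(Cloudy) = 3.7534, t(Rainy) = 4.0788, t(Windy) = 3.7736.
Expected days from Windy to Sunny: 3.7736.

3.7736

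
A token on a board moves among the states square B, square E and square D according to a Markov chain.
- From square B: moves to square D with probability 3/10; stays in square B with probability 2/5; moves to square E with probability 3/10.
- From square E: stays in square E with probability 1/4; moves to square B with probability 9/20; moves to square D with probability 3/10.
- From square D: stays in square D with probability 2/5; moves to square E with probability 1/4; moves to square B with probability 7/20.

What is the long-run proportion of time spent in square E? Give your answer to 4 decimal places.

Let the stationary distribution be π with π = πP and π_1 + π_2 + π_3 = 1.
π_1 = 0.4·π_1 + 0.45·π_2 + 0.35·π_3
π_2 = 0.3·π_1 + 0.25·π_2 + 0.25·π_3
Solving with the normalization constraint gives π = (0.3968, 0.2698, 0.3333).
So the stationary probability of square E is 0.2698.

0.2698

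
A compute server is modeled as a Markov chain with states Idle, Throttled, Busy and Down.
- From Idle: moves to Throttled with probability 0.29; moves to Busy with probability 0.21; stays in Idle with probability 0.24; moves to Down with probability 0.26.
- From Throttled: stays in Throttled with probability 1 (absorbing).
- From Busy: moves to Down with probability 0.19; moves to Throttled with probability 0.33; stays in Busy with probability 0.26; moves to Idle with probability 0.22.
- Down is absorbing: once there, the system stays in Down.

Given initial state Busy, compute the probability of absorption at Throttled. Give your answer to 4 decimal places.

0.6095

Let h(s) be the probability of absorption at Throttled starting from transient state s. Then h(Throttled) = 1 and h(Down) = 0. By first-step analysis:
h(Idle) = 0.24·h(Idle) + 0.29·1 + 0.21·h(Busy) + 0.26·0
h(Busy) = 0.22·h(Idle) + 0.33·1 + 0.26·h(Busy) + 0.19·0
Solving: h(Idle) = 0.5500, h(Busy) = 0.6095.
Starting from Busy, the probability is 0.6095.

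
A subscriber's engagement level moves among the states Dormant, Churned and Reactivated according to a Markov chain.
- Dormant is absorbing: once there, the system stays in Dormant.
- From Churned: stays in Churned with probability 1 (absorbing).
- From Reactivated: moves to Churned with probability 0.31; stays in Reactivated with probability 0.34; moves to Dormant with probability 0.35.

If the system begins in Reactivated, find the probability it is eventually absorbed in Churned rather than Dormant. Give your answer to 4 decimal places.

0.4697

Let h(s) be the probability of absorption at Churned starting from transient state s. Then h(Churned) = 1 and h(Dormant) = 0. By first-step analysis:
h(Reactivated) = 0.35·0 + 0.31·1 + 0.34·h(Reactivated)
Solving: h(Reactivated) = 0.4697.
Starting from Reactivated, the probability is 0.4697.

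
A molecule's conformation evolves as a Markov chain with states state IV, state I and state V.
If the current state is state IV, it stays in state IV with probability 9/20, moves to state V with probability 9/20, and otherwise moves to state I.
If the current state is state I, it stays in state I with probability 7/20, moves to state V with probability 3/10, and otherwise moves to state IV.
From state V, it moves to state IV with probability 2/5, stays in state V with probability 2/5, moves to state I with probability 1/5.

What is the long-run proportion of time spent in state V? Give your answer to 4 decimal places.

Let the stationary distribution be π with π = πP and π_1 + π_2 + π_3 = 1.
π_1 = 0.45·π_1 + 0.35·π_2 + 0.4·π_3
π_2 = 0.1·π_1 + 0.35·π_2 + 0.2·π_3
Solving with the normalization constraint gives π = (0.4112, 0.1869, 0.4019).
So the stationary probability of state V is 0.4019.

0.4019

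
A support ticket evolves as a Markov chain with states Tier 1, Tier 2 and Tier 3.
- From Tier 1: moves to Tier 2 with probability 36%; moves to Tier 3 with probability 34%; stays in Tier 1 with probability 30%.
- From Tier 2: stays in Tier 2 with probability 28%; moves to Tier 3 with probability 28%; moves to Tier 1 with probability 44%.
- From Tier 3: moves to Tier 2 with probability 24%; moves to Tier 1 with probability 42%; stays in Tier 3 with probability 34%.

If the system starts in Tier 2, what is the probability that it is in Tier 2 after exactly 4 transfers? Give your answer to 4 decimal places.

0.2976

Propagate the distribution vector 4 transfers from Tier 2.
After 0 transfers: (0.0000, 1.0000, 0.0000)
After 1 transfer: (0.4400, 0.2800, 0.2800)
After 2 transfers: (0.3728, 0.3040, 0.3232)
After 3 transfers: (0.3813, 0.2969, 0.3218)
After 4 transfers: (0.3802, 0.2976, 0.3222)
P(in Tier 2 after 4 transfers) = 0.2976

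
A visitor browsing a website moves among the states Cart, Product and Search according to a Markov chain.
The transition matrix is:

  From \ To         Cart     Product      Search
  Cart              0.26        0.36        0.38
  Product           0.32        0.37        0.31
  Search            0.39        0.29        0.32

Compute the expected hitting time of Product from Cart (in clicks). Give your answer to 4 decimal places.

2.9859

Let t(s) be the expected number of clicks to first reach Product from state s, with t(Product) = 0. Conditioning on the first click:
t(Cart) = 1 + 0.26·t(Cart) + 0.38·t(Search)
t(Search) = 1 + 0.39·t(Cart) + 0.32·t(Search)
Solving: t(Cart) = 2.9859, t(Search) = 3.1831.
Expected clicks from Cart to Product: 2.9859.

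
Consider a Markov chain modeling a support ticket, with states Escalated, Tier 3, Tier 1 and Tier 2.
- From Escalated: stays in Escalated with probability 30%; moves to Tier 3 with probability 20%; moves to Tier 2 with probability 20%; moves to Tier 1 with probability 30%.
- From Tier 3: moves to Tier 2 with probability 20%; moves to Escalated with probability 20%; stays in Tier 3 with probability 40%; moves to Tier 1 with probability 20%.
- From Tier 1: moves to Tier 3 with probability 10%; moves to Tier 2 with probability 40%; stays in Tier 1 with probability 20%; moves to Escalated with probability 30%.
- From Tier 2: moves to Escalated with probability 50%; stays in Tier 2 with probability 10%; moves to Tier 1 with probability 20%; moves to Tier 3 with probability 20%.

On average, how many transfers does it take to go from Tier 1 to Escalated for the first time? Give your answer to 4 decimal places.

2.9618

Let t(s) be the expected number of transfers to first reach Escalated from state s, with t(Escalated) = 0. Conditioning on the first transfer:
t(Tier 3) = 1 + 0.4·t(Tier 3) + 0.2·t(Tier 1) + 0.2·t(Tier 2)
t(Tier 1) = 1 + 0.1·t(Tier 3) + 0.2·t(Tier 1) + 0.4·t(Tier 2)
t(Tier 2) = 1 + 0.2·t(Tier 3) + 0.2·t(Tier 1) + 0.1·t(Tier 2)
Solving: t(Tier 3) = 3.5032, t(Tier 1) = 2.9618, t(Tier 2) = 2.5478.
Expected transfers from Tier 1 to Escalated: 2.9618.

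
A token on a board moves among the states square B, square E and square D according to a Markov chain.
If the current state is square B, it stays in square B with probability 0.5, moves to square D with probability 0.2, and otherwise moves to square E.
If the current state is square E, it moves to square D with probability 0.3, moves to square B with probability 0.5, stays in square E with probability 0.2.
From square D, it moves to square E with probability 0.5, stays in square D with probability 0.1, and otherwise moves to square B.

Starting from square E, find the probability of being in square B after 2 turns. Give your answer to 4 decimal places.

0.4700

Sum over the intermediate state after 1 turn:
P = P(square E→square B)·P(square B→square B) + P(square E→square E)·P(square E→square B) + P(square E→square D)·P(square D→square B)
  = 0.5×0.5 + 0.2×0.5 + 0.3×0.4
  = 0.2500 + 0.1000 + 0.1200 = 0.4700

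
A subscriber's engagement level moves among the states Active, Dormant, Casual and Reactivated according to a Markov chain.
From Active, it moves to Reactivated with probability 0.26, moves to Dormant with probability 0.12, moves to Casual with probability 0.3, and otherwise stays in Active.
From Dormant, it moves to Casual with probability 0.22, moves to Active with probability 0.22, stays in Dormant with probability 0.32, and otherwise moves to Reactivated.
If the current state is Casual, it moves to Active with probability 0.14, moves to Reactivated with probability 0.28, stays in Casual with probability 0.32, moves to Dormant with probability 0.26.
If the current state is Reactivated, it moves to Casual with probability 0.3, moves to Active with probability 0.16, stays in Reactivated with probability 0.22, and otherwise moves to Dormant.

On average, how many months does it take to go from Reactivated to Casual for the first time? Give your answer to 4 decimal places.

Let t(s) be the expected number of months to first reach Casual from state s, with t(Casual) = 0. Conditioning on the first month:
t(Active) = 1 + 0.32·t(Active) + 0.12·t(Dormant) + 0.26·t(Reactivated)
t(Dormant) = 1 + 0.22·t(Active) + 0.32·t(Dormant) + 0.24·t(Reactivated)
t(Reactivated) = 1 + 0.16·t(Active) + 0.32·t(Dormant) + 0.22·t(Reactivated)
Solving: t(Active) = 3.5326, t(Dormant) = 3.8841, t(Reactivated) = 3.6002.
Expected months from Reactivated to Casual: 3.6002.

3.6002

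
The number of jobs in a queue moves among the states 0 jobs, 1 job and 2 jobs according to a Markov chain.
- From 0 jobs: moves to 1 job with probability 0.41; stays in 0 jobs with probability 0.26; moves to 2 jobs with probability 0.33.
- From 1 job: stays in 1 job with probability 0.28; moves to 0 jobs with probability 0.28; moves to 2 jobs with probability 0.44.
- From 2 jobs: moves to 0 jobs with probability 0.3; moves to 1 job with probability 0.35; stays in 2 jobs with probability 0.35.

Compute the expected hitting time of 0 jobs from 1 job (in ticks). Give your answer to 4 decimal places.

Let t(s) be the expected number of ticks to first reach 0 jobs from state s, with t(0 jobs) = 0. Conditioning on the first tick:
t(1 job) = 1 + 0.28·t(1 job) + 0.44·t(2 jobs)
t(2 jobs) = 1 + 0.35·t(1 job) + 0.35·t(2 jobs)
Solving: t(1 job) = 3.4713, t(2 jobs) = 3.4076.
Expected ticks from 1 job to 0 jobs: 3.4713.

3.4713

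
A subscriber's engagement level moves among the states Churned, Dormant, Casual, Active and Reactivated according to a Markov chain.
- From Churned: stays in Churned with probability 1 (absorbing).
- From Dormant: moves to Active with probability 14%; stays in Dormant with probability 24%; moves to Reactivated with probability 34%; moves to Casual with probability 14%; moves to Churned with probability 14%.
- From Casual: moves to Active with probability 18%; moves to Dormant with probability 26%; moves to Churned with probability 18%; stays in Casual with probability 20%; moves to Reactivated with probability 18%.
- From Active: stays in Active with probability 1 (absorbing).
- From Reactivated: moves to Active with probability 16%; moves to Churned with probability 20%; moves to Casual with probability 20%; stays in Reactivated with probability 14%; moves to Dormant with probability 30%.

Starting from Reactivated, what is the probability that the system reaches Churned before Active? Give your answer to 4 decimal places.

Let h(s) be the probability of absorption at Churned starting from transient state s. Then h(Churned) = 1 and h(Active) = 0. By first-step analysis:
h(Dormant) = 0.14·1 + 0.24·h(Dormant) + 0.14·h(Casual) + 0.14·0 + 0.34·h(Reactivated)
h(Casual) = 0.18·1 + 0.26·h(Dormant) + 0.2·h(Casual) + 0.18·0 + 0.18·h(Reactivated)
h(Reactivated) = 0.2·1 + 0.3·h(Dormant) + 0.2·h(Casual) + 0.16·0 + 0.14·h(Reactivated)
Solving: h(Dormant) = 0.5166, h(Casual) = 0.5126, h(Reactivated) = 0.5320.
Starting from Reactivated, the probability is 0.5320.

0.5320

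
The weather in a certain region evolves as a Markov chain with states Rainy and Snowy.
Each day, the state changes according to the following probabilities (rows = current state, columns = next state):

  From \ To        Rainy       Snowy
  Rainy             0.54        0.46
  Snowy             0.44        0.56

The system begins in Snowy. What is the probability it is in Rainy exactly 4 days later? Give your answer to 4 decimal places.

0.4888

Propagate the distribution vector 4 days from Snowy.
After 0 days: (0.0000, 1.0000)
After 1 day: (0.4400, 0.5600)
After 2 days: (0.4840, 0.5160)
After 3 days: (0.4884, 0.5116)
After 4 days: (0.4888, 0.5112)
P(in Rainy after 4 days) = 0.4888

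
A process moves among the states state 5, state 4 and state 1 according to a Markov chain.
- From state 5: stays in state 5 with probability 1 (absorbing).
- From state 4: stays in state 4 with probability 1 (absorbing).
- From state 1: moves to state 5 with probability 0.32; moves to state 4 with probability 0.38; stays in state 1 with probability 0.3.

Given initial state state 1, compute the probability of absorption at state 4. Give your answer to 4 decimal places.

0.5429

Let h(s) be the probability of absorption at state 4 starting from transient state s. Then h(state 4) = 1 and h(state 5) = 0. By first-step analysis:
h(state 1) = 0.32·0 + 0.38·1 + 0.3·h(state 1)
Solving: h(state 1) = 0.5429.
Starting from state 1, the probability is 0.5429.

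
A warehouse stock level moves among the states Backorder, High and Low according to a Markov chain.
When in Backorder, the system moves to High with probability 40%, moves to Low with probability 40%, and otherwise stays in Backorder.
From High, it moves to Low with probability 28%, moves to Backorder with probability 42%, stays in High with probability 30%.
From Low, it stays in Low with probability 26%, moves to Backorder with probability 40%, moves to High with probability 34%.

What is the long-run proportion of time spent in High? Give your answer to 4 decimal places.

Let the stationary distribution be π with π = πP and π_1 + π_2 + π_3 = 1.
π_1 = 0.2·π_1 + 0.42·π_2 + 0.4·π_3
π_2 = 0.4·π_1 + 0.3·π_2 + 0.34·π_3
Solving with the normalization constraint gives π = (0.3391, 0.3465, 0.3144).
So the stationary probability of High is 0.3465.

0.3465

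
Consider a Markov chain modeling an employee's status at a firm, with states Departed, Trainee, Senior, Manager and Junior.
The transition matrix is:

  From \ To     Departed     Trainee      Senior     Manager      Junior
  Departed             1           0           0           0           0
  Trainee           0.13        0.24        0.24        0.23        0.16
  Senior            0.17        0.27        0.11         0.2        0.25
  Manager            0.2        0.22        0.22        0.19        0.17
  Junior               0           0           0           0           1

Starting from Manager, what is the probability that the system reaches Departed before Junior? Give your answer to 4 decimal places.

Let h(s) be the probability of absorption at Departed starting from transient state s. Then h(Departed) = 1 and h(Junior) = 0. By first-step analysis:
h(Trainee) = 0.13·1 + 0.24·h(Trainee) + 0.24·h(Senior) + 0.23·h(Manager) + 0.16·0
h(Senior) = 0.17·1 + 0.27·h(Trainee) + 0.11·h(Senior) + 0.2·h(Manager) + 0.25·0
h(Manager) = 0.2·1 + 0.22·h(Trainee) + 0.22·h(Senior) + 0.19·h(Manager) + 0.17·0
Solving: h(Trainee) = 0.4588, h(Senior) = 0.4406, h(Manager) = 0.4912.
Starting from Manager, the probability is 0.4912.

0.4912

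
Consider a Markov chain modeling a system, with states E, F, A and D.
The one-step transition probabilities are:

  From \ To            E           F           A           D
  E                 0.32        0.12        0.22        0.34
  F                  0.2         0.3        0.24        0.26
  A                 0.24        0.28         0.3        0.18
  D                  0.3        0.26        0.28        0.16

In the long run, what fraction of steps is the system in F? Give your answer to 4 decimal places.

Let the stationary distribution be π with π = πP and π_1 + π_2 + π_3 + π_4 = 1.
π_1 = 0.32·π_1 + 0.2·π_2 + 0.24·π_3 + 0.3·π_4
π_2 = 0.12·π_1 + 0.3·π_2 + 0.28·π_3 + 0.26·π_4
π_3 = 0.22·π_1 + 0.24·π_2 + 0.3·π_3 + 0.28·π_4
Solving with the normalization constraint gives π = (0.2660, 0.2375, 0.2597, 0.2368).
So the stationary probability of F is 0.2375.

0.2375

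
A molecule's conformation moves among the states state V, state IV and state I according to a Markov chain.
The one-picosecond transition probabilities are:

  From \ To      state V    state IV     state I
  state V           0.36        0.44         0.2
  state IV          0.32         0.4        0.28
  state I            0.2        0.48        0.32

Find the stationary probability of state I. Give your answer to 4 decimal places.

0.2667

Let the stationary distribution be π with π = πP and π_1 + π_2 + π_3 = 1.
π_1 = 0.36·π_1 + 0.32·π_2 + 0.2·π_3
π_2 = 0.44·π_1 + 0.4·π_2 + 0.48·π_3
Solving with the normalization constraint gives π = (0.3000, 0.4333, 0.2667).
So the stationary probability of state I is 0.2667.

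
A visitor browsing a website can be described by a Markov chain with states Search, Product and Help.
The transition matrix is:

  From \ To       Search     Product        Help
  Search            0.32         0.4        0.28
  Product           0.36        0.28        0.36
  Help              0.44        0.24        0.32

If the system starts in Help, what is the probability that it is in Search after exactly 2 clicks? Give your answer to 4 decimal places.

Sum over the intermediate state after 1 click:
P = P(Help→Search)·P(Search→Search) + P(Help→Product)·P(Product→Search) + P(Help→Help)·P(Help→Search)
  = 0.44×0.32 + 0.24×0.36 + 0.32×0.44
  = 0.1408 + 0.0864 + 0.1408 = 0.3680

0.3680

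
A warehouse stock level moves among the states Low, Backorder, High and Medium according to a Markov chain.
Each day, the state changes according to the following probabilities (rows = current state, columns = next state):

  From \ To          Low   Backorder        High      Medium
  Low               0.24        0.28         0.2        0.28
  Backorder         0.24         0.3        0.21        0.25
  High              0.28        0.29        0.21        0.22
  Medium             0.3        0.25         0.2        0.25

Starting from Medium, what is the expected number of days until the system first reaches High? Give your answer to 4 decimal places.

Let t(s) be the expected number of days to first reach High from state s, with t(High) = 0. Conditioning on the first day:
t(Low) = 1 + 0.24·t(Low) + 0.28·t(Backorder) + 0.28·t(Medium)
t(Backorder) = 1 + 0.24·t(Low) + 0.3·t(Backorder) + 0.25·t(Medium)
t(Medium) = 1 + 0.3·t(Low) + 0.25·t(Backorder) + 0.25·t(Medium)
Solving: t(Low) = 4.9315, t(Backorder) = 4.8812, t(Medium) = 4.9330.
Expected days from Medium to High: 4.9330.

4.9330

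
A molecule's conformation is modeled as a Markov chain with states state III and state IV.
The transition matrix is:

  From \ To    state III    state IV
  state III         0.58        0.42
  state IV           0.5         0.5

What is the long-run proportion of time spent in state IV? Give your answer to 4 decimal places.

0.4565

Let the stationary distribution be π with π = πP and π_1 + π_2 = 1.
π_1 = 0.58·π_1 + 0.5·π_2
Solving with the normalization constraint gives π = (0.5435, 0.4565).
So the stationary probability of state IV is 0.4565.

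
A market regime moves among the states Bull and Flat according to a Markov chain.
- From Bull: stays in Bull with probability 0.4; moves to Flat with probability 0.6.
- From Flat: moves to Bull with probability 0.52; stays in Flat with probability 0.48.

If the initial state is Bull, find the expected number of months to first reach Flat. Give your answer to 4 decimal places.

Let t(s) be the expected number of months to first reach Flat from state s, with t(Flat) = 0. Conditioning on the first month:
t(Bull) = 1 + 0.4·t(Bull)
Solving: t(Bull) = 1.6667.
Expected months from Bull to Flat: 1.6667.

1.6667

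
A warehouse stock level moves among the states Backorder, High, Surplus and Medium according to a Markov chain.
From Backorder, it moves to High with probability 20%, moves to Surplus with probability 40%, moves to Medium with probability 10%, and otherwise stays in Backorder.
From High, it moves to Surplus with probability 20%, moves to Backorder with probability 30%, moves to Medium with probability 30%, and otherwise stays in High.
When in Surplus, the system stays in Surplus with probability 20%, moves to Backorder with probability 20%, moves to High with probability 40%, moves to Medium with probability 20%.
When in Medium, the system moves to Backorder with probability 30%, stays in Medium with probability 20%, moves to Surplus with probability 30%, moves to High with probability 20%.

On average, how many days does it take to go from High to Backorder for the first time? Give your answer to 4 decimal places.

3.6039

Let t(s) be the expected number of days to first reach Backorder from state s, with t(Backorder) = 0. Conditioning on the first day:
t(High) = 1 + 0.2·t(High) + 0.2·t(Surplus) + 0.3·t(Medium)
t(Surplus) = 1 + 0.4·t(High) + 0.2·t(Surplus) + 0.2·t(Medium)
t(Medium) = 1 + 0.2·t(High) + 0.3·t(Surplus) + 0.2·t(Medium)
Solving: t(High) = 3.6039, t(Surplus) = 3.9610, t(Medium) = 3.6364.
Expected days from High to Backorder: 3.6039.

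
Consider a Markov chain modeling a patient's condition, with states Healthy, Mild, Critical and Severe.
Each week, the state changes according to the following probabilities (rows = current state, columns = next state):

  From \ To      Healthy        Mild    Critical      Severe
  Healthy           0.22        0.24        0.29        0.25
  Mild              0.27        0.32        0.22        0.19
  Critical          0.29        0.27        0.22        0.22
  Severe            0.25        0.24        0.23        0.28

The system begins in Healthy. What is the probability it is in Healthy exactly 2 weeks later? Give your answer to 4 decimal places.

Propagate the distribution vector 2 weeks from Healthy.
After 0 weeks: (1.0000, 0.0000, 0.0000, 0.0000)
After 1 week: (0.2200, 0.2400, 0.2900, 0.2500)
After 2 weeks: (0.2598, 0.2679, 0.2379, 0.2344)
P(in Healthy after 2 weeks) = 0.2598

0.2598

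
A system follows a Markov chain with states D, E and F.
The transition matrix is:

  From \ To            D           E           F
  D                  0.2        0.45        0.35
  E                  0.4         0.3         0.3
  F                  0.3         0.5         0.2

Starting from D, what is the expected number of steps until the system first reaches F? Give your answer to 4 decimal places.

3.0263

Let t(s) be the expected number of steps to first reach F from state s, with t(F) = 0. Conditioning on the first step:
t(D) = 1 + 0.2·t(D) + 0.45·t(E)
t(E) = 1 + 0.4·t(D) + 0.3·t(E)
Solving: t(D) = 3.0263, t(E) = 3.1579.
Expected steps from D to F: 3.0263.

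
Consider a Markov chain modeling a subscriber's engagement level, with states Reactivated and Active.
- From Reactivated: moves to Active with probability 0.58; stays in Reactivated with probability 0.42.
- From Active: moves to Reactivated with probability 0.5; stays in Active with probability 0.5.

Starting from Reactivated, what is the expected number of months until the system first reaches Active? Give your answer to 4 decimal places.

Let t(s) be the expected number of months to first reach Active from state s, with t(Active) = 0. Conditioning on the first month:
t(Reactivated) = 1 + 0.42·t(Reactivated)
Solving: t(Reactivated) = 1.7241.
Expected months from Reactivated to Active: 1.7241.

1.7241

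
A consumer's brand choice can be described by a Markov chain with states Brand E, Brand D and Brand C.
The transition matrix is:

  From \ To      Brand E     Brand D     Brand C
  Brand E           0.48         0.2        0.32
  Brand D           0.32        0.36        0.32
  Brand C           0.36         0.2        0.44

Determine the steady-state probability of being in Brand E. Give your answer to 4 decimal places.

0.3983

Let the stationary distribution be π with π = πP and π_1 + π_2 + π_3 = 1.
π_1 = 0.48·π_1 + 0.32·π_2 + 0.36·π_3
π_2 = 0.2·π_1 + 0.36·π_2 + 0.2·π_3
Solving with the normalization constraint gives π = (0.3983, 0.2381, 0.3636).
So the stationary probability of Brand E is 0.3983.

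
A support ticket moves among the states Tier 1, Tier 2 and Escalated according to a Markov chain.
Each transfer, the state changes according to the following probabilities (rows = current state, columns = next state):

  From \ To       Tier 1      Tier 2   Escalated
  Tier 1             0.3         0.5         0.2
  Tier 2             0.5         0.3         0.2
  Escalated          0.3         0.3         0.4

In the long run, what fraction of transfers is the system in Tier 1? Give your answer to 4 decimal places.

Let the stationary distribution be π with π = πP and π_1 + π_2 + π_3 = 1.
π_1 = 0.3·π_1 + 0.5·π_2 + 0.3·π_3
π_2 = 0.5·π_1 + 0.3·π_2 + 0.3·π_3
Solving with the normalization constraint gives π = (0.3750, 0.3750, 0.2500).
So the stationary probability of Tier 1 is 0.3750.

0.3750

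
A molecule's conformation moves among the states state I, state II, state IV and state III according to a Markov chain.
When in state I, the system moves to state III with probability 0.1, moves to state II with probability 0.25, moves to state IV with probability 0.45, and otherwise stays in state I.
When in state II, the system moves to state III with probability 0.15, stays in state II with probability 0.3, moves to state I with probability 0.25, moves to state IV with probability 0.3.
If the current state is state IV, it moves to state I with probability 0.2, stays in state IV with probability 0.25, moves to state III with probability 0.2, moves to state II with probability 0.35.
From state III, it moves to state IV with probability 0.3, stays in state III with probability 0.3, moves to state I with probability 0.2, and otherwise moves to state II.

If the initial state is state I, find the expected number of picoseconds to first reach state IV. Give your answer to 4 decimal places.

Let t(s) be the expected number of picoseconds to first reach state IV from state s, with t(state IV) = 0. Conditioning on the first picosecond:
t(state I) = 1 + 0.2·t(state I) + 0.25·t(state II) + 0.1·t(state III)
t(state II) = 1 + 0.25·t(state I) + 0.3·t(state II) + 0.15·t(state III)
t(state III) = 1 + 0.2·t(state I) + 0.2·t(state II) + 0.3·t(state III)
Solving: t(state I) = 2.5609, t(state II) = 2.9891, t(state III) = 3.0143.
Expected picoseconds from state I to state IV: 2.5609.

2.5609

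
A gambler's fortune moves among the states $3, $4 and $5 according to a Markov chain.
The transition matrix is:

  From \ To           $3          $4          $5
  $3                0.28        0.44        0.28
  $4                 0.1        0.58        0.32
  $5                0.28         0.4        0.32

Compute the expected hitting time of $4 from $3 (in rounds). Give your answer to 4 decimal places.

Let t(s) be the expected number of rounds to first reach $4 from state s, with t($4) = 0. Conditioning on the first round:
t($3) = 1 + 0.28·t($3) + 0.28·t($5)
t($5) = 1 + 0.28·t($3) + 0.32·t($5)
Solving: t($3) = 2.3346, t($5) = 2.4319.
Expected rounds from $3 to $4: 2.3346.

2.3346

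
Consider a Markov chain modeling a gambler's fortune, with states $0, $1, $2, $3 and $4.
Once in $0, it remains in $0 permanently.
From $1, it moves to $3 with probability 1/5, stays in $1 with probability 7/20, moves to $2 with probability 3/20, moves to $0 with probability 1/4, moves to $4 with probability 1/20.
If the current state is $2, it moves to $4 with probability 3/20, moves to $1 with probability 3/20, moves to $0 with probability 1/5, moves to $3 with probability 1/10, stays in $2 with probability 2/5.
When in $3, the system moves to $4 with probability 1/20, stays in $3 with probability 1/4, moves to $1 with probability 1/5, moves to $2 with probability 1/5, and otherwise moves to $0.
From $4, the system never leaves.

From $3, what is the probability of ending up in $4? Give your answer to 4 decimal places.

0.2172

Let h(s) be the probability of absorption at $4 starting from transient state s. Then h($4) = 1 and h($0) = 0. By first-step analysis:
h($1) = 0.25·0 + 0.35·h($1) + 0.15·h($2) + 0.2·h($3) + 0.05·1
h($2) = 0.2·0 + 0.15·h($1) + 0.4·h($2) + 0.1·h($3) + 0.15·1
h($3) = 0.3·0 + 0.2·h($1) + 0.2·h($2) + 0.25·h($3) + 0.05·1
Solving: h($1) = 0.2226, h($2) = 0.3419, h($3) = 0.2172.
Starting from $3, the probability is 0.2172.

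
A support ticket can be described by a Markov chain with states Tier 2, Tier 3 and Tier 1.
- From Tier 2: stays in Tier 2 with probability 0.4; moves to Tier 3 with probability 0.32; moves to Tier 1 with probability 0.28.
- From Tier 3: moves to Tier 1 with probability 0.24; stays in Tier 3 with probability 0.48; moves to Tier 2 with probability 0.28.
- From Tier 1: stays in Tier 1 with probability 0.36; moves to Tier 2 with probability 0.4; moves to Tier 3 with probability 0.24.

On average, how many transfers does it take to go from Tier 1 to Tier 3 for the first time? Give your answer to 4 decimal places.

Let t(s) be the expected number of transfers to first reach Tier 3 from state s, with t(Tier 3) = 0. Conditioning on the first transfer:
t(Tier 2) = 1 + 0.4·t(Tier 2) + 0.28·t(Tier 1)
t(Tier 1) = 1 + 0.4·t(Tier 2) + 0.36·t(Tier 1)
Solving: t(Tier 2) = 3.3824, t(Tier 1) = 3.6765.
Expected transfers from Tier 1 to Tier 3: 3.6765.

3.6765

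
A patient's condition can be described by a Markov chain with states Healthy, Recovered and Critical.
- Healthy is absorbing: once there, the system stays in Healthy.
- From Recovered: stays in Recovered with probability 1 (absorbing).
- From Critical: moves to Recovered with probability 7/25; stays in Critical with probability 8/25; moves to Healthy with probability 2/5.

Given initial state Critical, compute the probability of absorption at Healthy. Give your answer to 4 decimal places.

Let h(s) be the probability of absorption at Healthy starting from transient state s. Then h(Healthy) = 1 and h(Recovered) = 0. By first-step analysis:
h(Critical) = 0.4·1 + 0.28·0 + 0.32·h(Critical)
Solving: h(Critical) = 0.5882.
Starting from Critical, the probability is 0.5882.

0.5882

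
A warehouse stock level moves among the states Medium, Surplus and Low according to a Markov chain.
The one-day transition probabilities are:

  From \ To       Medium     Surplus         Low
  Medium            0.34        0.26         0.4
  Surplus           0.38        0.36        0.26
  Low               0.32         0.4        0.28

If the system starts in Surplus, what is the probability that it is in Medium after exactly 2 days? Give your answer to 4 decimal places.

0.3492

Sum over the intermediate state after 1 day:
P = P(Surplus→Medium)·P(Medium→Medium) + P(Surplus→Surplus)·P(Surplus→Medium) + P(Surplus→Low)·P(Low→Medium)
  = 0.38×0.34 + 0.36×0.38 + 0.26×0.32
  = 0.1292 + 0.1368 + 0.0832 = 0.3492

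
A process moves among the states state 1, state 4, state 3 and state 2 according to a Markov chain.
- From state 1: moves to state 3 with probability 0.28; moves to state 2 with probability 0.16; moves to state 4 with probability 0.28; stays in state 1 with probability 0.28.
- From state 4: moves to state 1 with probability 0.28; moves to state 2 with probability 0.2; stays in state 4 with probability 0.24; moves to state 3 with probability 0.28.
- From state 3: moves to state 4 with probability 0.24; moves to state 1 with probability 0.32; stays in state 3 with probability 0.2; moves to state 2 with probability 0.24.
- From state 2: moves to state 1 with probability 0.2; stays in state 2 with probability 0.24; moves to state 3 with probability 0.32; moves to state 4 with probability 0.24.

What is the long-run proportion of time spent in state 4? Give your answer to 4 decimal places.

Let the stationary distribution be π with π = πP and π_1 + π_2 + π_3 + π_4 = 1.
π_1 = 0.28·π_1 + 0.28·π_2 + 0.32·π_3 + 0.2·π_4
π_2 = 0.28·π_1 + 0.24·π_2 + 0.24·π_3 + 0.24·π_4
π_3 = 0.28·π_1 + 0.28·π_2 + 0.2·π_3 + 0.32·π_4
Solving with the normalization constraint gives π = (0.2740, 0.2510, 0.2670, 0.2080).
So the stationary probability of state 4 is 0.2510.

0.2510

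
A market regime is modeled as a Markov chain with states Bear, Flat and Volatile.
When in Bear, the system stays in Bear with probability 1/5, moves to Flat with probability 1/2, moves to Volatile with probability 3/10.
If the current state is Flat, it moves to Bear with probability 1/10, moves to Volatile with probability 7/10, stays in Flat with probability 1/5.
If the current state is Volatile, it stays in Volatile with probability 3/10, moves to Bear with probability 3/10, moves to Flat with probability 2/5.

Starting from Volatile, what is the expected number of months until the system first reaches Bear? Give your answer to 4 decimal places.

Let t(s) be the expected number of months to first reach Bear from state s, with t(Bear) = 0. Conditioning on the first month:
t(Flat) = 1 + 0.2·t(Flat) + 0.7·t(Volatile)
t(Volatile) = 1 + 0.4·t(Flat) + 0.3·t(Volatile)
Solving: t(Flat) = 5.0000, t(Volatile) = 4.2857.
Expected months from Volatile to Bear: 4.2857.

4.2857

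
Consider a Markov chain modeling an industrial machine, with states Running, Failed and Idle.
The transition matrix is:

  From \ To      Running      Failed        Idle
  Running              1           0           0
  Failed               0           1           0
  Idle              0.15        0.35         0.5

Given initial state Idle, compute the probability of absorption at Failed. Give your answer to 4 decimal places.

Let h(s) be the probability of absorption at Failed starting from transient state s. Then h(Failed) = 1 and h(Running) = 0. By first-step analysis:
h(Idle) = 0.15·0 + 0.35·1 + 0.5·h(Idle)
Solving: h(Idle) = 0.7000.
Starting from Idle, the probability is 0.7000.

0.7000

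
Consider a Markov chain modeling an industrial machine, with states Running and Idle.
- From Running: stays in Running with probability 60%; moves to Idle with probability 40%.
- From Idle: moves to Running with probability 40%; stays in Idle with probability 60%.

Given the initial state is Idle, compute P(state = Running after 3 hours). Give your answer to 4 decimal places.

Propagate the distribution vector 3 hours from Idle.
After 0 hours: (0.0000, 1.0000)
After 1 hour: (0.4000, 0.6000)
After 2 hours: (0.4800, 0.5200)
After 3 hours: (0.4960, 0.5040)
P(in Running after 3 hours) = 0.4960

0.4960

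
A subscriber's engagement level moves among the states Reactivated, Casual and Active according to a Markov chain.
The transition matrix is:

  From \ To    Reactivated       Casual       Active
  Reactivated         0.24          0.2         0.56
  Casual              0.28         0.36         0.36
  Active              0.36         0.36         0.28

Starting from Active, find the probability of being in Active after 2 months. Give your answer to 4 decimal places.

Sum over the intermediate state after 1 month:
P = P(Active→Reactivated)·P(Reactivated→Active) + P(Active→Casual)·P(Casual→Active) + P(Active→Active)·P(Active→Active)
  = 0.36×0.56 + 0.36×0.36 + 0.28×0.28
  = 0.2016 + 0.1296 + 0.0784 = 0.4096

0.4096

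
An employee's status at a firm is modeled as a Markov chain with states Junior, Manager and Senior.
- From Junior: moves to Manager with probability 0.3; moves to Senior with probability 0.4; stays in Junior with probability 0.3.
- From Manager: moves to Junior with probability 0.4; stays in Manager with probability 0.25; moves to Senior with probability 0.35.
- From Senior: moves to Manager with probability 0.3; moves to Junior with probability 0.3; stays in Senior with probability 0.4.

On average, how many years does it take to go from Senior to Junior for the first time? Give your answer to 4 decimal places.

Let t(s) be the expected number of years to first reach Junior from state s, with t(Junior) = 0. Conditioning on the first year:
t(Manager) = 1 + 0.25·t(Manager) + 0.35·t(Senior)
t(Senior) = 1 + 0.3·t(Manager) + 0.4·t(Senior)
Solving: t(Manager) = 2.7536, t(Senior) = 3.0435.
Expected years from Senior to Junior: 3.0435.

3.0435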